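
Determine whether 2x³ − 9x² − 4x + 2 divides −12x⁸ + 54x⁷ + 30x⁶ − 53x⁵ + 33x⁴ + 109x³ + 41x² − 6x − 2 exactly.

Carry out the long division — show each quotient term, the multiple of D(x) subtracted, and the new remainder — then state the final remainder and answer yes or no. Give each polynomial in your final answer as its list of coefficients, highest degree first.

R = [-8, 0, 4], so D(x) is not a factor of P(x). no

Step 1: lead(−12x⁸ + 54x⁷ + 30x⁶ − 53x⁵ + 33x⁴ + 109x³ + 41x² − 6x − 2) ÷ lead(D) = −12x⁸ ÷ 2x³ = −6x⁵. Subtract (−6x⁵)·D = −12x⁸ + 54x⁷ + 24x⁶ − 12x⁵. Remainder: 6x⁶ − 41x⁵ + 33x⁴ + 109x³ + 41x² − 6x − 2.
Step 2: lead(6x⁶ − 41x⁵ + 33x⁴ + 109x³ + 41x² − 6x − 2) ÷ lead(D) = 6x⁶ ÷ 2x³ = 3x³. Subtract (3x³)·D = 6x⁶ − 27x⁵ − 12x⁴ + 6x³. Remainder: −14x⁵ + 45x⁴ + 103x³ + 41x² − 6x − 2.
Step 3: lead(−14x⁵ + 45x⁴ + 103x³ + 41x² − 6x − 2) ÷ lead(D) = −14x⁵ ÷ 2x³ = −7x². Subtract (−7x²)·D = −14x⁵ + 63x⁴ + 28x³ − 14x². Remainder: −18x⁴ + 75x³ + 55x² − 6x − 2.
Step 4: lead(−18x⁴ + 75x³ + 55x² − 6x − 2) ÷ lead(D) = −18x⁴ ÷ 2x³ = −9x. Subtract (−9x)·D = −18x⁴ + 81x³ + 36x² − 18x. Remainder: −6x³ + 19x² + 12x − 2.
Step 5: lead(−6x³ + 19x² + 12x − 2) ÷ lead(D) = −6x³ ÷ 2x³ = −3. Subtract (−3)·D = −6x³ + 27x² + 12x − 6. Remainder: −8x² + 4.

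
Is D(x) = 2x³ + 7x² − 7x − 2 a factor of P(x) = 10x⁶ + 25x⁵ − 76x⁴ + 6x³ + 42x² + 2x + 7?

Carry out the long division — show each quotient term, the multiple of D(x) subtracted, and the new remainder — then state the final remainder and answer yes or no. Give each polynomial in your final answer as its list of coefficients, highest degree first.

Step 1: lead(10x⁶ + 25x⁵ − 76x⁴ + 6x³ + 42x² + 2x + 7) ÷ lead(D) = 10x⁶ ÷ 2x³ = 5x³. Subtract (5x³)·D = 10x⁶ + 35x⁵ − 35x⁴ − 10x³. Remainder: −10x⁵ − 41x⁴ + 16x³ + 42x² + 2x + 7.
Step 2: lead(−10x⁵ − 41x⁴ + 16x³ + 42x² + 2x + 7) ÷ lead(D) = −10x⁵ ÷ 2x³ = −5x². Subtract (−5x²)·D = −10x⁵ − 35x⁴ + 35x³ + 10x². Remainder: −6x⁴ − 19x³ + 32x² + 2x + 7.
Step 3: lead(−6x⁴ − 19x³ + 32x² + 2x + 7) ÷ lead(D) = −6x⁴ ÷ 2x³ = −3x. Subtract (−3x)·D = −6x⁴ − 21x³ + 21x² + 6x. Remainder: 2x³ + 11x² − 4x + 7.
Step 4: lead(2x³ + 11x² − 4x + 7) ÷ lead(D) = 2x³ ÷ 2x³ = 1. Subtract (1)·D = 2x³ + 7x² − 7x − 2. Remainder: 4x² + 3x + 9.

R = [4, 3, 9], so D(x) is not a factor of P(x). no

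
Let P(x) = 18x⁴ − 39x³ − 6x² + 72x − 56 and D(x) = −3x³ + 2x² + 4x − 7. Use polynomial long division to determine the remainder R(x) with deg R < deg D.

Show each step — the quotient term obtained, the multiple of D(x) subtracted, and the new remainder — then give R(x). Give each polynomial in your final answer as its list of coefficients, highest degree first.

Step 1: lead(18x⁴ − 39x³ − 6x² + 72x − 56) ÷ lead(D) = 18x⁴ ÷ −3x³ = −6x. Subtract (−6x)·D = 18x⁴ − 12x³ − 24x² + 42x. Remainder: −27x³ + 18x² + 30x − 56.
Step 2: lead(−27x³ + 18x² + 30x − 56) ÷ lead(D) = −27x³ ÷ −3x³ = 9. Subtract (9)·D = −27x³ + 18x² + 36x − 63. Remainder: −6x + 7.

R = [-6, 7]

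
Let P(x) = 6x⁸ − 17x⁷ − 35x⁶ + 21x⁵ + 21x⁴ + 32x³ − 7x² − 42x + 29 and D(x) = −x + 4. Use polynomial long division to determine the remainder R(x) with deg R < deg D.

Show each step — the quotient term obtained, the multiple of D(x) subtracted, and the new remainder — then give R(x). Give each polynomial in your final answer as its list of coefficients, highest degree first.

Step 1: lead(6x⁸ − 17x⁷ − 35x⁶ + 21x⁵ + 21x⁴ + 32x³ − 7x² − 42x + 29) ÷ lead(D) = 6x⁸ ÷ −x = −6x⁷. Subtract (−6x⁷)·D = 6x⁸ − 24x⁷. Remainder: 7x⁷ − 35x⁶ + 21x⁵ + 21x⁴ + 32x³ − 7x² − 42x + 29.
Step 2: lead(7x⁷ − 35x⁶ + 21x⁵ + 21x⁴ + 32x³ − 7x² − 42x + 29) ÷ lead(D) = 7x⁷ ÷ −x = −7x⁶. Subtract (−7x⁶)·D = 7x⁷ − 28x⁶. Remainder: −7x⁶ + 21x⁵ + 21x⁴ + 32x³ − 7x² − 42x + 29.
Step 3: lead(−7x⁶ + 21x⁵ + 21x⁴ + 32x³ − 7x² − 42x + 29) ÷ lead(D) = −7x⁶ ÷ −x = 7x⁵. Subtract (7x⁵)·D = −7x⁶ + 28x⁵. Remainder: −7x⁵ + 21x⁴ + 32x³ − 7x² − 42x + 29.
Step 4: lead(−7x⁵ + 21x⁴ + 32x³ − 7x² − 42x + 29) ÷ lead(D) = −7x⁵ ÷ −x = 7x⁴. Subtract (7x⁴)·D = −7x⁵ + 28x⁴. Remainder: −7x⁴ + 32x³ − 7x² − 42x + 29.
Step 5: lead(−7x⁴ + 32x³ − 7x² − 42x + 29) ÷ lead(D) = −7x⁴ ÷ −x = 7x³. Subtract (7x³)·D = −7x⁴ + 28x³. Remainder: 4x³ − 7x² − 42x + 29.
Step 6: lead(4x³ − 7x² − 42x + 29) ÷ lead(D) = 4x³ ÷ −x = −4x². Subtract (−4x²)·D = 4x³ − 16x². Remainder: 9x² − 42x + 29.
Step 7: lead(9x² − 42x + 29) ÷ lead(D) = 9x² ÷ −x = −9x. Subtract (−9x)·D = 9x² − 36x. Remainder: −6x + 29.
Step 8: lead(−6x + 29) ÷ lead(D) = −6x ÷ −x = 6. Subtract (6)·D = −6x + 24. Remainder: 5.

R = [5]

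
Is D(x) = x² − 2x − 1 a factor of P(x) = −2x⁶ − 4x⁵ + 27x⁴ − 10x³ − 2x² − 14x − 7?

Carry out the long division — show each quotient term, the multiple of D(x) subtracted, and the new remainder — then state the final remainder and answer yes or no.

R(x) = 0, so D(x) is a factor of P(x). yes

Step 1: lead(−2x⁶ − 4x⁵ + 27x⁴ − 10x³ − 2x² − 14x − 7) ÷ lead(D) = −2x⁶ ÷ x² = −2x⁴. Subtract (−2x⁴)·D = −2x⁶ + 4x⁵ + 2x⁴. Remainder: −8x⁵ + 25x⁴ − 10x³ − 2x² − 14x − 7.
Step 2: lead(−8x⁵ + 25x⁴ − 10x³ − 2x² − 14x − 7) ÷ lead(D) = −8x⁵ ÷ x² = −8x³. Subtract (−8x³)·D = −8x⁵ + 16x⁴ + 8x³. Remainder: 9x⁴ − 18x³ − 2x² − 14x − 7.
Step 3: lead(9x⁴ − 18x³ − 2x² − 14x − 7) ÷ lead(D) = 9x⁴ ÷ x² = 9x². Subtract (9x²)·D = 9x⁴ − 18x³ − 9x². Remainder: 7x² − 14x − 7.
Step 4: lead(7x² − 14x − 7) ÷ lead(D) = 7x² ÷ x² = 7. Subtract (7)·D = 7x² − 14x − 7. Remainder: 0.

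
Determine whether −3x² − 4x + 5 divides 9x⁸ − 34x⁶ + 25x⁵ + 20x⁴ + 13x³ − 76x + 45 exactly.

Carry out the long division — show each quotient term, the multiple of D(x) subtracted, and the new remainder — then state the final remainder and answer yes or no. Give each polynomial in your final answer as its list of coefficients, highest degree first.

R = [0], so D(x) is a factor of P(x). yes

Step 1: lead(9x⁸ − 34x⁶ + 25x⁵ + 20x⁴ + 13x³ − 76x + 45) ÷ lead(D) = 9x⁸ ÷ −3x² = −3x⁶. Subtract (−3x⁶)·D = 9x⁸ + 12x⁷ − 15x⁶. Remainder: −12x⁷ − 19x⁶ + 25x⁵ + 20x⁴ + 13x³ − 76x + 45.
Step 2: lead(−12x⁷ − 19x⁶ + 25x⁵ + 20x⁴ + 13x³ − 76x + 45) ÷ lead(D) = −12x⁷ ÷ −3x² = 4x⁵. Subtract (4x⁵)·D = −12x⁷ − 16x⁶ + 20x⁵. Remainder: −3x⁶ + 5x⁵ + 20x⁴ + 13x³ − 76x + 45.
Step 3: lead(−3x⁶ + 5x⁵ + 20x⁴ + 13x³ − 76x + 45) ÷ lead(D) = −3x⁶ ÷ −3x² = x⁴. Subtract (x⁴)·D = −3x⁶ − 4x⁵ + 5x⁴. Remainder: 9x⁵ + 15x⁴ + 13x³ − 76x + 45.
Step 4: lead(9x⁵ + 15x⁴ + 13x³ − 76x + 45) ÷ lead(D) = 9x⁵ ÷ −3x² = −3x³. Subtract (−3x³)·D = 9x⁵ + 12x⁴ − 15x³. Remainder: 3x⁴ + 28x³ − 76x + 45.
Step 5: lead(3x⁴ + 28x³ − 76x + 45) ÷ lead(D) = 3x⁴ ÷ −3x² = −x². Subtract (−x²)·D = 3x⁴ + 4x³ − 5x². Remainder: 24x³ + 5x² − 76x + 45.
Step 6: lead(24x³ + 5x² − 76x + 45) ÷ lead(D) = 24x³ ÷ −3x² = −8x. Subtract (−8x)·D = 24x³ + 32x² − 40x. Remainder: −27x² − 36x + 45.
Step 7: lead(−27x² − 36x + 45) ÷ lead(D) = −27x² ÷ −3x² = 9. Subtract (9)·D = −27x² − 36x + 45. Remainder: 0.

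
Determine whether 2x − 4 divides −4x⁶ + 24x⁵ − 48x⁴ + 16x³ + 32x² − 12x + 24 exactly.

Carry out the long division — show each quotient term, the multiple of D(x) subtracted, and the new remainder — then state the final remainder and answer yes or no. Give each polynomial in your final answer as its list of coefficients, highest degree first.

R = [0], so D(x) is a factor of P(x). yes

Step 1: lead(−4x⁶ + 24x⁵ − 48x⁴ + 16x³ + 32x² − 12x + 24) ÷ lead(D) = −4x⁶ ÷ 2x = −2x⁵. Subtract (−2x⁵)·D = −4x⁶ + 8x⁵. Remainder: 16x⁵ − 48x⁴ + 16x³ + 32x² − 12x + 24.
Step 2: lead(16x⁵ − 48x⁴ + 16x³ + 32x² − 12x + 24) ÷ lead(D) = 16x⁵ ÷ 2x = 8x⁴. Subtract (8x⁴)·D = 16x⁵ − 32x⁴. Remainder: −16x⁴ + 16x³ + 32x² − 12x + 24.
Step 3: lead(−16x⁴ + 16x³ + 32x² − 12x + 24) ÷ lead(D) = −16x⁴ ÷ 2x = −8x³. Subtract (−8x³)·D = −16x⁴ + 32x³. Remainder: −16x³ + 32x² − 12x + 24.
Step 4: lead(−16x³ + 32x² − 12x + 24) ÷ lead(D) = −16x³ ÷ 2x = −8x². Subtract (−8x²)·D = −16x³ + 32x². Remainder: −12x + 24.
Step 5: lead(−12x + 24) ÷ lead(D) = −12x ÷ 2x = −6. Subtract (−6)·D = −12x + 24. Remainder: 0.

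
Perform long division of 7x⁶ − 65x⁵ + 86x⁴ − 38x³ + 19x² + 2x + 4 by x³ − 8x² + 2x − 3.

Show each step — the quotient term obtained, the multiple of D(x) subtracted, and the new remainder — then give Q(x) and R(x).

Step 1: lead(7x⁶ − 65x⁵ + 86x⁴ − 38x³ + 19x² + 2x + 4) ÷ lead(D) = 7x⁶ ÷ x³ = 7x³. Subtract (7x³)·D = 7x⁶ − 56x⁵ + 14x⁴ − 21x³. Remainder: −9x⁵ + 72x⁴ − 17x³ + 19x² + 2x + 4.
Step 2: lead(−9x⁵ + 72x⁴ − 17x³ + 19x² + 2x + 4) ÷ lead(D) = −9x⁵ ÷ x³ = −9x². Subtract (−9x²)·D = −9x⁵ + 72x⁴ − 18x³ + 27x². Remainder: x³ − 8x² + 2x + 4.
Step 3: lead(x³ − 8x² + 2x + 4) ÷ lead(D) = x³ ÷ x³ = 1. Subtract (1)·D = x³ − 8x² + 2x − 3. Remainder: 7.

Q(x) = 7x³ − 9x² + 1; R(x) = 7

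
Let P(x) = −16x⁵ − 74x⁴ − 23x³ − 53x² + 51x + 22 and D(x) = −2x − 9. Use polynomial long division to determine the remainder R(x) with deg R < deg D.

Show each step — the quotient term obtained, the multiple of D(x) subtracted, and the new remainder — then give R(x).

Step 1: lead(−16x⁵ − 74x⁴ − 23x³ − 53x² + 51x + 22) ÷ lead(D) = −16x⁵ ÷ −2x = 8x⁴. Subtract (8x⁴)·D = −16x⁵ − 72x⁴. Remainder: −2x⁴ − 23x³ − 53x² + 51x + 22.
Step 2: lead(−2x⁴ − 23x³ − 53x² + 51x + 22) ÷ lead(D) = −2x⁴ ÷ −2x = x³. Subtract (x³)·D = −2x⁴ − 9x³. Remainder: −14x³ − 53x² + 51x + 22.
Step 3: lead(−14x³ − 53x² + 51x + 22) ÷ lead(D) = −14x³ ÷ −2x = 7x². Subtract (7x²)·D = −14x³ − 63x². Remainder: 10x² + 51x + 22.
Step 4: lead(10x² + 51x + 22) ÷ lead(D) = 10x² ÷ −2x = −5x. Subtract (−5x)·D = 10x² + 45x. Remainder: 6x + 22.
Step 5: lead(6x + 22) ÷ lead(D) = 6x ÷ −2x = −3. Subtract (−3)·D = 6x + 27. Remainder: −5.

R(x) = −5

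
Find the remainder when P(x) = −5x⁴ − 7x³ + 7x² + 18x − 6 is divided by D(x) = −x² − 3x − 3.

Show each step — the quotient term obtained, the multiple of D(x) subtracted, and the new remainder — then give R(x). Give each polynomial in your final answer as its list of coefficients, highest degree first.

R = [0]

Step 1: lead(−5x⁴ − 7x³ + 7x² + 18x − 6) ÷ lead(D) = −5x⁴ ÷ −x² = 5x². Subtract (5x²)·D = −5x⁴ − 15x³ − 15x². Remainder: 8x³ + 22x² + 18x − 6.
Step 2: lead(8x³ + 22x² + 18x − 6) ÷ lead(D) = 8x³ ÷ −x² = −8x. Subtract (−8x)·D = 8x³ + 24x² + 24x. Remainder: −2x² − 6x − 6.
Step 3: lead(−2x² − 6x − 6) ÷ lead(D) = −2x² ÷ −x² = 2. Subtract (2)·D = −2x² − 6x − 6. Remainder: 0.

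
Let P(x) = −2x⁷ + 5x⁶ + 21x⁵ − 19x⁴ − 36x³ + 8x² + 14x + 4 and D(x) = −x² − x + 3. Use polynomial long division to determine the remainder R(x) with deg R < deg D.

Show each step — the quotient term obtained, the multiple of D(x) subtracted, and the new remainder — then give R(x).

R(x) = −8

Step 1: lead(−2x⁷ + 5x⁶ + 21x⁵ − 19x⁴ − 36x³ + 8x² + 14x + 4) ÷ lead(D) = −2x⁷ ÷ −x² = 2x⁵. Subtract (2x⁵)·D = −2x⁷ − 2x⁶ + 6x⁵. Remainder: 7x⁶ + 15x⁵ − 19x⁴ − 36x³ + 8x² + 14x + 4.
Step 2: lead(7x⁶ + 15x⁵ − 19x⁴ − 36x³ + 8x² + 14x + 4) ÷ lead(D) = 7x⁶ ÷ −x² = −7x⁴. Subtract (−7x⁴)·D = 7x⁶ + 7x⁵ − 21x⁴. Remainder: 8x⁵ + 2x⁴ − 36x³ + 8x² + 14x + 4.
Step 3: lead(8x⁵ + 2x⁴ − 36x³ + 8x² + 14x + 4) ÷ lead(D) = 8x⁵ ÷ −x² = −8x³. Subtract (−8x³)·D = 8x⁵ + 8x⁴ − 24x³. Remainder: −6x⁴ − 12x³ + 8x² + 14x + 4.
Step 4: lead(−6x⁴ − 12x³ + 8x² + 14x + 4) ÷ lead(D) = −6x⁴ ÷ −x² = 6x². Subtract (6x²)·D = −6x⁴ − 6x³ + 18x². Remainder: −6x³ − 10x² + 14x + 4.
Step 5: lead(−6x³ − 10x² + 14x + 4) ÷ lead(D) = −6x³ ÷ −x² = 6x. Subtract (6x)·D = −6x³ − 6x² + 18x. Remainder: −4x² − 4x + 4.
Step 6: lead(−4x² − 4x + 4) ÷ lead(D) = −4x² ÷ −x² = 4. Subtract (4)·D = −4x² − 4x + 12. Remainder: −8.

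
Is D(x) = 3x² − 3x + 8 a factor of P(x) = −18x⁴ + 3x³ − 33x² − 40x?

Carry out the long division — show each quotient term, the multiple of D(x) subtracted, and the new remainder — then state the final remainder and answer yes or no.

R(x) = 0, so D(x) is a factor of P(x). yes

Step 1: lead(−18x⁴ + 3x³ − 33x² − 40x) ÷ lead(D) = −18x⁴ ÷ 3x² = −6x². Subtract (−6x²)·D = −18x⁴ + 18x³ − 48x². Remainder: −15x³ + 15x² − 40x.
Step 2: lead(−15x³ + 15x² − 40x) ÷ lead(D) = −15x³ ÷ 3x² = −5x. Subtract (−5x)·D = −15x³ + 15x² − 40x. Remainder: 0.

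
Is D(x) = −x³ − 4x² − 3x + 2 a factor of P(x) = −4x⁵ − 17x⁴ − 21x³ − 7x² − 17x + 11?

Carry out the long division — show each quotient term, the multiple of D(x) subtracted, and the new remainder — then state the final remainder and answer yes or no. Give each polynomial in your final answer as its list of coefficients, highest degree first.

Step 1: lead(−4x⁵ − 17x⁴ − 21x³ − 7x² − 17x + 11) ÷ lead(D) = −4x⁵ ÷ −x³ = 4x². Subtract (4x²)·D = −4x⁵ − 16x⁴ − 12x³ + 8x². Remainder: −x⁴ − 9x³ − 15x² − 17x + 11.
Step 2: lead(−x⁴ − 9x³ − 15x² − 17x + 11) ÷ lead(D) = −x⁴ ÷ −x³ = x. Subtract (x)·D = −x⁴ − 4x³ − 3x² + 2x. Remainder: −5x³ − 12x² − 19x + 11.
Step 3: lead(−5x³ − 12x² − 19x + 11) ÷ lead(D) = −5x³ ÷ −x³ = 5. Subtract (5)·D = −5x³ − 20x² − 15x + 10. Remainder: 8x² − 4x + 1.

R = [8, -4, 1], so D(x) is not a factor of P(x). no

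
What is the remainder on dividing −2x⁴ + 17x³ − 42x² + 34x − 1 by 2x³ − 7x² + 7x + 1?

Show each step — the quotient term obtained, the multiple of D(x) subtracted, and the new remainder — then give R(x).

Step 1: lead(−2x⁴ + 17x³ − 42x² + 34x − 1) ÷ lead(D) = −2x⁴ ÷ 2x³ = −x. Subtract (−x)·D = −2x⁴ + 7x³ − 7x² − x. Remainder: 10x³ − 35x² + 35x − 1.
Step 2: lead(10x³ − 35x² + 35x − 1) ÷ lead(D) = 10x³ ÷ 2x³ = 5. Subtract (5)·D = 10x³ − 35x² + 35x + 5. Remainder: −6.

R(x) = −6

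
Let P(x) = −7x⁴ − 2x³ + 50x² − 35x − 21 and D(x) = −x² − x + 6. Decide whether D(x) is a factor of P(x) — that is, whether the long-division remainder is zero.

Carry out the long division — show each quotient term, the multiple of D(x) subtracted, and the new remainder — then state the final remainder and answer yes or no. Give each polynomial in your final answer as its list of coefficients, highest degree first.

R = [-8, -3], so D(x) is not a factor of P(x). no

Step 1: lead(−7x⁴ − 2x³ + 50x² − 35x − 21) ÷ lead(D) = −7x⁴ ÷ −x² = 7x². Subtract (7x²)·D = −7x⁴ − 7x³ + 42x². Remainder: 5x³ + 8x² − 35x − 21.
Step 2: lead(5x³ + 8x² − 35x − 21) ÷ lead(D) = 5x³ ÷ −x² = −5x. Subtract (−5x)·D = 5x³ + 5x² − 30x. Remainder: 3x² − 5x − 21.
Step 3: lead(3x² − 5x − 21) ÷ lead(D) = 3x² ÷ −x² = −3. Subtract (−3)·D = 3x² + 3x − 18. Remainder: −8x − 3.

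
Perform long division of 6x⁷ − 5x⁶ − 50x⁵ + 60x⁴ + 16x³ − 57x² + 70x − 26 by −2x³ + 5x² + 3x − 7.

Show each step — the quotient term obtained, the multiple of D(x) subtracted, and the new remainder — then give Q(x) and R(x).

Step 1: lead(6x⁷ − 5x⁶ − 50x⁵ + 60x⁴ + 16x³ − 57x² + 70x − 26) ÷ lead(D) = 6x⁷ ÷ −2x³ = −3x⁴. Subtract (−3x⁴)·D = 6x⁷ − 15x⁶ − 9x⁵ + 21x⁴. Remainder: 10x⁶ − 41x⁵ + 39x⁴ + 16x³ − 57x² + 70x − 26.
Step 2: lead(10x⁶ − 41x⁵ + 39x⁴ + 16x³ − 57x² + 70x − 26) ÷ lead(D) = 10x⁶ ÷ −2x³ = −5x³. Subtract (−5x³)·D = 10x⁶ − 25x⁵ − 15x⁴ + 35x³. Remainder: −16x⁵ + 54x⁴ − 19x³ − 57x² + 70x − 26.
Step 3: lead(−16x⁵ + 54x⁴ − 19x³ − 57x² + 70x − 26) ÷ lead(D) = −16x⁵ ÷ −2x³ = 8x². Subtract (8x²)·D = −16x⁵ + 40x⁴ + 24x³ − 56x². Remainder: 14x⁴ − 43x³ − x² + 70x − 26.
Step 4: lead(14x⁴ − 43x³ − x² + 70x − 26) ÷ lead(D) = 14x⁴ ÷ −2x³ = −7x. Subtract (−7x)·D = 14x⁴ − 35x³ − 21x² + 49x. Remainder: −8x³ + 20x² + 21x − 26.
Step 5: lead(−8x³ + 20x² + 21x − 26) ÷ lead(D) = −8x³ ÷ −2x³ = 4. Subtract (4)·D = −8x³ + 20x² + 12x − 28. Remainder: 9x + 2.

Q(x) = −3x⁴ − 5x³ + 8x² − 7x + 4; R(x) = 9x + 2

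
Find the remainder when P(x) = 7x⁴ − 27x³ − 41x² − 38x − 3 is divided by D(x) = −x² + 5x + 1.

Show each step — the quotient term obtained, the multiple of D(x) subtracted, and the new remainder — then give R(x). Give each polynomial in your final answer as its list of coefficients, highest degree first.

Step 1: lead(7x⁴ − 27x³ − 41x² − 38x − 3) ÷ lead(D) = 7x⁴ ÷ −x² = −7x². Subtract (−7x²)·D = 7x⁴ − 35x³ − 7x². Remainder: 8x³ − 34x² − 38x − 3.
Step 2: lead(8x³ − 34x² − 38x − 3) ÷ lead(D) = 8x³ ÷ −x² = −8x. Subtract (−8x)·D = 8x³ − 40x² − 8x. Remainder: 6x² − 30x − 3.
Step 3: lead(6x² − 30x − 3) ÷ lead(D) = 6x² ÷ −x² = −6. Subtract (−6)·D = 6x² − 30x − 6. Remainder: 3.

R = [3]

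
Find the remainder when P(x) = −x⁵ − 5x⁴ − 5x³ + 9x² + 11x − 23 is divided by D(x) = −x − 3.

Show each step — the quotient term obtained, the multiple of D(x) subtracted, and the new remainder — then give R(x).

R(x) = −2

Step 1: lead(−x⁵ − 5x⁴ − 5x³ + 9x² + 11x − 23) ÷ lead(D) = −x⁵ ÷ −x = x⁴. Subtract (x⁴)·D = −x⁵ − 3x⁴. Remainder: −2x⁴ − 5x³ + 9x² + 11x − 23.
Step 2: lead(−2x⁴ − 5x³ + 9x² + 11x − 23) ÷ lead(D) = −2x⁴ ÷ −x = 2x³. Subtract (2x³)·D = −2x⁴ − 6x³. Remainder: x³ + 9x² + 11x − 23.
Step 3: lead(x³ + 9x² + 11x − 23) ÷ lead(D) = x³ ÷ −x = −x². Subtract (−x²)·D = x³ + 3x². Remainder: 6x² + 11x − 23.
Step 4: lead(6x² + 11x − 23) ÷ lead(D) = 6x² ÷ −x = −6x. Subtract (−6x)·D = 6x² + 18x. Remainder: −7x − 23.
Step 5: lead(−7x − 23) ÷ lead(D) = −7x ÷ −x = 7. Subtract (7)·D = −7x − 21. Remainder: −2.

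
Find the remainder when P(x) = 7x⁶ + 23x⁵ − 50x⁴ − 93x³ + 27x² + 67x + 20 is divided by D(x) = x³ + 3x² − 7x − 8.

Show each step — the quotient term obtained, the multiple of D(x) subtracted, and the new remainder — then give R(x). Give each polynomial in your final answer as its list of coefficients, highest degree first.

R = [-3, 4]

Step 1: lead(7x⁶ + 23x⁵ − 50x⁴ − 93x³ + 27x² + 67x + 20) ÷ lead(D) = 7x⁶ ÷ x³ = 7x³. Subtract (7x³)·D = 7x⁶ + 21x⁵ − 49x⁴ − 56x³. Remainder: 2x⁵ − x⁴ − 37x³ + 27x² + 67x + 20.
Step 2: lead(2x⁵ − x⁴ − 37x³ + 27x² + 67x + 20) ÷ lead(D) = 2x⁵ ÷ x³ = 2x². Subtract (2x²)·D = 2x⁵ + 6x⁴ − 14x³ − 16x². Remainder: −7x⁴ − 23x³ + 43x² + 67x + 20.
Step 3: lead(−7x⁴ − 23x³ + 43x² + 67x + 20) ÷ lead(D) = −7x⁴ ÷ x³ = −7x. Subtract (−7x)·D = −7x⁴ − 21x³ + 49x² + 56x. Remainder: −2x³ − 6x² + 11x + 20.
Step 4: lead(−2x³ − 6x² + 11x + 20) ÷ lead(D) = −2x³ ÷ x³ = −2. Subtract (−2)·D = −2x³ − 6x² + 14x + 16. Remainder: −3x + 4.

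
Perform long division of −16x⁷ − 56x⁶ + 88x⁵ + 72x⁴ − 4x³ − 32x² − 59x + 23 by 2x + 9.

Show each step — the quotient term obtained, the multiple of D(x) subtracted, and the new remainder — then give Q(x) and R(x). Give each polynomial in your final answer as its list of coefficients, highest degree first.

Q = [-8, 8, 8, 0, -2, -7, 2]; R = [5]

Step 1: lead(−16x⁷ − 56x⁶ + 88x⁵ + 72x⁴ − 4x³ − 32x² − 59x + 23) ÷ lead(D) = −16x⁷ ÷ 2x = −8x⁶. Subtract (−8x⁶)·D = −16x⁷ − 72x⁶. Remainder: 16x⁶ + 88x⁵ + 72x⁴ − 4x³ − 32x² − 59x + 23.
Step 2: lead(16x⁶ + 88x⁵ + 72x⁴ − 4x³ − 32x² − 59x + 23) ÷ lead(D) = 16x⁶ ÷ 2x = 8x⁵. Subtract (8x⁵)·D = 16x⁶ + 72x⁵. Remainder: 16x⁵ + 72x⁴ − 4x³ − 32x² − 59x + 23.
Step 3: lead(16x⁵ + 72x⁴ − 4x³ − 32x² − 59x + 23) ÷ lead(D) = 16x⁵ ÷ 2x = 8x⁴. Subtract (8x⁴)·D = 16x⁵ + 72x⁴. Remainder: −4x³ − 32x² − 59x + 23.
Step 4: lead(−4x³ − 32x² − 59x + 23) ÷ lead(D) = −4x³ ÷ 2x = −2x². Subtract (−2x²)·D = −4x³ − 18x². Remainder: −14x² − 59x + 23.
Step 5: lead(−14x² − 59x + 23) ÷ lead(D) = −14x² ÷ 2x = −7x. Subtract (−7x)·D = −14x² − 63x. Remainder: 4x + 23.
Step 6: lead(4x + 23) ÷ lead(D) = 4x ÷ 2x = 2. Subtract (2)·D = 4x + 18. Remainder: 5.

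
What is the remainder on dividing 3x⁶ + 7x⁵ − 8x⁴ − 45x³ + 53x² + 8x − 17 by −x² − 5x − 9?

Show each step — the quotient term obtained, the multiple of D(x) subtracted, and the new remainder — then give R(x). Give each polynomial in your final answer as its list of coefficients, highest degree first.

R = [1]

Step 1: lead(3x⁶ + 7x⁵ − 8x⁴ − 45x³ + 53x² + 8x − 17) ÷ lead(D) = 3x⁶ ÷ −x² = −3x⁴. Subtract (−3x⁴)·D = 3x⁶ + 15x⁵ + 27x⁴. Remainder: −8x⁵ − 35x⁴ − 45x³ + 53x² + 8x − 17.
Step 2: lead(−8x⁵ − 35x⁴ − 45x³ + 53x² + 8x − 17) ÷ lead(D) = −8x⁵ ÷ −x² = 8x³. Subtract (8x³)·D = −8x⁵ − 40x⁴ − 72x³. Remainder: 5x⁴ + 27x³ + 53x² + 8x − 17.
Step 3: lead(5x⁴ + 27x³ + 53x² + 8x − 17) ÷ lead(D) = 5x⁴ ÷ −x² = −5x². Subtract (−5x²)·D = 5x⁴ + 25x³ + 45x². Remainder: 2x³ + 8x² + 8x − 17.
Step 4: lead(2x³ + 8x² + 8x − 17) ÷ lead(D) = 2x³ ÷ −x² = −2x. Subtract (−2x)·D = 2x³ + 10x² + 18x. Remainder: −2x² − 10x − 17.
Step 5: lead(−2x² − 10x − 17) ÷ lead(D) = −2x² ÷ −x² = 2. Subtract (2)·D = −2x² − 10x − 18. Remainder: 1.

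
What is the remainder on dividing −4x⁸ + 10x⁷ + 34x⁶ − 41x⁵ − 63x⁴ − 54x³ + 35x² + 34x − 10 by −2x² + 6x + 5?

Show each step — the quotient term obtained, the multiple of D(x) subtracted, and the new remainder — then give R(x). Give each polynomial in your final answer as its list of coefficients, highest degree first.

Step 1: lead(−4x⁸ + 10x⁷ + 34x⁶ − 41x⁵ − 63x⁴ − 54x³ + 35x² + 34x − 10) ÷ lead(D) = −4x⁸ ÷ −2x² = 2x⁶. Subtract (2x⁶)·D = −4x⁸ + 12x⁷ + 10x⁶. Remainder: −2x⁷ + 24x⁶ − 41x⁵ − 63x⁴ − 54x³ + 35x² + 34x − 10.
Step 2: lead(−2x⁷ + 24x⁶ − 41x⁵ − 63x⁴ − 54x³ + 35x² + 34x − 10) ÷ lead(D) = −2x⁷ ÷ −2x² = x⁵. Subtract (x⁵)·D = −2x⁷ + 6x⁶ + 5x⁵. Remainder: 18x⁶ − 46x⁵ − 63x⁴ − 54x³ + 35x² + 34x − 10.
Step 3: lead(18x⁶ − 46x⁵ − 63x⁴ − 54x³ + 35x² + 34x − 10) ÷ lead(D) = 18x⁶ ÷ −2x² = −9x⁴. Subtract (−9x⁴)·D = 18x⁶ − 54x⁵ − 45x⁴. Remainder: 8x⁵ − 18x⁴ − 54x³ + 35x² + 34x − 10.
Step 4: lead(8x⁵ − 18x⁴ − 54x³ + 35x² + 34x − 10) ÷ lead(D) = 8x⁵ ÷ −2x² = −4x³. Subtract (−4x³)·D = 8x⁵ − 24x⁴ − 20x³. Remainder: 6x⁴ − 34x³ + 35x² + 34x − 10.
Step 5: lead(6x⁴ − 34x³ + 35x² + 34x − 10) ÷ lead(D) = 6x⁴ ÷ −2x² = −3x². Subtract (−3x²)·D = 6x⁴ − 18x³ − 15x². Remainder: −16x³ + 50x² + 34x − 10.
Step 6: lead(−16x³ + 50x² + 34x − 10) ÷ lead(D) = −16x³ ÷ −2x² = 8x. Subtract (8x)·D = −16x³ + 48x² + 40x. Remainder: 2x² − 6x − 10.
Step 7: lead(2x² − 6x − 10) ÷ lead(D) = 2x² ÷ −2x² = −1. Subtract (−1)·D = 2x² − 6x − 5. Remainder: −5.

R = [-5]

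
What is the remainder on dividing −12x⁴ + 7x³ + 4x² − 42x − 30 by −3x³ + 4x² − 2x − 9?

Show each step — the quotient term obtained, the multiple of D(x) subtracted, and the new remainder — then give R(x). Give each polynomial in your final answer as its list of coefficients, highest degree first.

Step 1: lead(−12x⁴ + 7x³ + 4x² − 42x − 30) ÷ lead(D) = −12x⁴ ÷ −3x³ = 4x. Subtract (4x)·D = −12x⁴ + 16x³ − 8x² − 36x. Remainder: −9x³ + 12x² − 6x − 30.
Step 2: lead(−9x³ + 12x² − 6x − 30) ÷ lead(D) = −9x³ ÷ −3x³ = 3. Subtract (3)·D = −9x³ + 12x² − 6x − 27. Remainder: −3.

R = [-3]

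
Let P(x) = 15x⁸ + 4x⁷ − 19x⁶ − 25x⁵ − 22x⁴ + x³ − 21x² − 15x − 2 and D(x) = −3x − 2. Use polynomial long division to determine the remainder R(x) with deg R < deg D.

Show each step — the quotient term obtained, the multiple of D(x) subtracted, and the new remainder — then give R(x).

R(x) = −4

Step 1: lead(15x⁸ + 4x⁷ − 19x⁶ − 25x⁵ − 22x⁴ + x³ − 21x² − 15x − 2) ÷ lead(D) = 15x⁸ ÷ −3x = −5x⁷. Subtract (−5x⁷)·D = 15x⁸ + 10x⁷. Remainder: −6x⁷ − 19x⁶ − 25x⁵ − 22x⁴ + x³ − 21x² − 15x − 2.
Step 2: lead(−6x⁷ − 19x⁶ − 25x⁵ − 22x⁴ + x³ − 21x² − 15x − 2) ÷ lead(D) = −6x⁷ ÷ −3x = 2x⁶. Subtract (2x⁶)·D = −6x⁷ − 4x⁶. Remainder: −15x⁶ − 25x⁵ − 22x⁴ + x³ − 21x² − 15x − 2.
Step 3: lead(−15x⁶ − 25x⁵ − 22x⁴ + x³ − 21x² − 15x − 2) ÷ lead(D) = −15x⁶ ÷ −3x = 5x⁵. Subtract (5x⁵)·D = −15x⁶ − 10x⁵. Remainder: −15x⁵ − 22x⁴ + x³ − 21x² − 15x − 2.
Step 4: lead(−15x⁵ − 22x⁴ + x³ − 21x² − 15x − 2) ÷ lead(D) = −15x⁵ ÷ −3x = 5x⁴. Subtract (5x⁴)·D = −15x⁵ − 10x⁴. Remainder: −12x⁴ + x³ − 21x² − 15x − 2.
Step 5: lead(−12x⁴ + x³ − 21x² − 15x − 2) ÷ lead(D) = −12x⁴ ÷ −3x = 4x³. Subtract (4x³)·D = −12x⁴ − 8x³. Remainder: 9x³ − 21x² − 15x − 2.
Step 6: lead(9x³ − 21x² − 15x − 2) ÷ lead(D) = 9x³ ÷ −3x = −3x². Subtract (−3x²)·D = 9x³ + 6x². Remainder: −27x² − 15x − 2.
Step 7: lead(−27x² − 15x − 2) ÷ lead(D) = −27x² ÷ −3x = 9x. Subtract (9x)·D = −27x² − 18x. Remainder: 3x − 2.
Step 8: lead(3x − 2) ÷ lead(D) = 3x ÷ −3x = −1. Subtract (−1)·D = 3x + 2. Remainder: −4.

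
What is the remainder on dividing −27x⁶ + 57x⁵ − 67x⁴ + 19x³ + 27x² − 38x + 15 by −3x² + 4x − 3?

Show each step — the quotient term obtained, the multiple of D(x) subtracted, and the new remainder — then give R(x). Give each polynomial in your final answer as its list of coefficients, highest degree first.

Step 1: lead(−27x⁶ + 57x⁵ − 67x⁴ + 19x³ + 27x² − 38x + 15) ÷ lead(D) = −27x⁶ ÷ −3x² = 9x⁴. Subtract (9x⁴)·D = −27x⁶ + 36x⁵ − 27x⁴. Remainder: 21x⁵ − 40x⁴ + 19x³ + 27x² − 38x + 15.
Step 2: lead(21x⁵ − 40x⁴ + 19x³ + 27x² − 38x + 15) ÷ lead(D) = 21x⁵ ÷ −3x² = −7x³. Subtract (−7x³)·D = 21x⁵ − 28x⁴ + 21x³. Remainder: −12x⁴ − 2x³ + 27x² − 38x + 15.
Step 3: lead(−12x⁴ − 2x³ + 27x² − 38x + 15) ÷ lead(D) = −12x⁴ ÷ −3x² = 4x². Subtract (4x²)·D = −12x⁴ + 16x³ − 12x². Remainder: −18x³ + 39x² − 38x + 15.
Step 4: lead(−18x³ + 39x² − 38x + 15) ÷ lead(D) = −18x³ ÷ −3x² = 6x. Subtract (6x)·D = −18x³ + 24x² − 18x. Remainder: 15x² − 20x + 15.
Step 5: lead(15x² − 20x + 15) ÷ lead(D) = 15x² ÷ −3x² = −5. Subtract (−5)·D = 15x² − 20x + 15. Remainder: 0.

R = [0]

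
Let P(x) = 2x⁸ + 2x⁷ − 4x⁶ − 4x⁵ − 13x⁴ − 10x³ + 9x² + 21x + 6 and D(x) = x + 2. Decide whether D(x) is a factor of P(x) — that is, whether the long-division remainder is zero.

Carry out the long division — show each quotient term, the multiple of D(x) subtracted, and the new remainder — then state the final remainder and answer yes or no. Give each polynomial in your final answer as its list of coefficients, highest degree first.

R = [0], so D(x) is a factor of P(x). yes

Step 1: lead(2x⁸ + 2x⁷ − 4x⁶ − 4x⁵ − 13x⁴ − 10x³ + 9x² + 21x + 6) ÷ lead(D) = 2x⁸ ÷ x = 2x⁷. Subtract (2x⁷)·D = 2x⁸ + 4x⁷. Remainder: −2x⁷ − 4x⁶ − 4x⁵ − 13x⁴ − 10x³ + 9x² + 21x + 6.
Step 2: lead(−2x⁷ − 4x⁶ − 4x⁵ − 13x⁴ − 10x³ + 9x² + 21x + 6) ÷ lead(D) = −2x⁷ ÷ x = −2x⁶. Subtract (−2x⁶)·D = −2x⁷ − 4x⁶. Remainder: −4x⁵ − 13x⁴ − 10x³ + 9x² + 21x + 6.
Step 3: lead(−4x⁵ − 13x⁴ − 10x³ + 9x² + 21x + 6) ÷ lead(D) = −4x⁵ ÷ x = −4x⁴. Subtract (−4x⁴)·D = −4x⁵ − 8x⁴. Remainder: −5x⁴ − 10x³ + 9x² + 21x + 6.
Step 4: lead(−5x⁴ − 10x³ + 9x² + 21x + 6) ÷ lead(D) = −5x⁴ ÷ x = −5x³. Subtract (−5x³)·D = −5x⁴ − 10x³. Remainder: 9x² + 21x + 6.
Step 5: lead(9x² + 21x + 6) ÷ lead(D) = 9x² ÷ x = 9x. Subtract (9x)·D = 9x² + 18x. Remainder: 3x + 6.
Step 6: lead(3x + 6) ÷ lead(D) = 3x ÷ x = 3. Subtract (3)·D = 3x + 6. Remainder: 0.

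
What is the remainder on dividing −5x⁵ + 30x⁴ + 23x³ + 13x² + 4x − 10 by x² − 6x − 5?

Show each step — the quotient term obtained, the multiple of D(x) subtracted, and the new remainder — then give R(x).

Step 1: lead(−5x⁵ + 30x⁴ + 23x³ + 13x² + 4x − 10) ÷ lead(D) = −5x⁵ ÷ x² = −5x³. Subtract (−5x³)·D = −5x⁵ + 30x⁴ + 25x³. Remainder: −2x³ + 13x² + 4x − 10.
Step 2: lead(−2x³ + 13x² + 4x − 10) ÷ lead(D) = −2x³ ÷ x² = −2x. Subtract (−2x)·D = −2x³ + 12x² + 10x. Remainder: x² − 6x − 10.
Step 3: lead(x² − 6x − 10) ÷ lead(D) = x² ÷ x² = 1. Subtract (1)·D = x² − 6x − 5. Remainder: −5.

R(x) = −5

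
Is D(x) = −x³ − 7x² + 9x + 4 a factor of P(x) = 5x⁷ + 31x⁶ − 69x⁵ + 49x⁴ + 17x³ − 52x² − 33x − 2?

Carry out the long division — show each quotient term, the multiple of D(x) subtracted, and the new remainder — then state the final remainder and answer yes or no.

Step 1: lead(5x⁷ + 31x⁶ − 69x⁵ + 49x⁴ + 17x³ − 52x² − 33x − 2) ÷ lead(D) = 5x⁷ ÷ −x³ = −5x⁴. Subtract (−5x⁴)·D = 5x⁷ + 35x⁶ − 45x⁵ − 20x⁴. Remainder: −4x⁶ − 24x⁵ + 69x⁴ + 17x³ − 52x² − 33x − 2.
Step 2: lead(−4x⁶ − 24x⁵ + 69x⁴ + 17x³ − 52x² − 33x − 2) ÷ lead(D) = −4x⁶ ÷ −x³ = 4x³. Subtract (4x³)·D = −4x⁶ − 28x⁵ + 36x⁴ + 16x³. Remainder: 4x⁵ + 33x⁴ + x³ − 52x² − 33x − 2.
Step 3: lead(4x⁵ + 33x⁴ + x³ − 52x² − 33x − 2) ÷ lead(D) = 4x⁵ ÷ −x³ = −4x². Subtract (−4x²)·D = 4x⁵ + 28x⁴ − 36x³ − 16x². Remainder: 5x⁴ + 37x³ − 36x² − 33x − 2.
Step 4: lead(5x⁴ + 37x³ − 36x² − 33x − 2) ÷ lead(D) = 5x⁴ ÷ −x³ = −5x. Subtract (−5x)·D = 5x⁴ + 35x³ − 45x² − 20x. Remainder: 2x³ + 9x² − 13x − 2.
Step 5: lead(2x³ + 9x² − 13x − 2) ÷ lead(D) = 2x³ ÷ −x³ = −2. Subtract (−2)·D = 2x³ + 14x² − 18x − 8. Remainder: −5x² + 5x + 6.

R(x) = −5x² + 5x + 6, so D(x) is not a factor of P(x). no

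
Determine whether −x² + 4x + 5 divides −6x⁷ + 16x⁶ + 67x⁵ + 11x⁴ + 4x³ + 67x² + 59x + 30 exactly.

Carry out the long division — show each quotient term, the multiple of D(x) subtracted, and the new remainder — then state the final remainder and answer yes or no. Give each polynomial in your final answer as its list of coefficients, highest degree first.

R = [0], so D(x) is a factor of P(x). yes

Step 1: lead(−6x⁷ + 16x⁶ + 67x⁵ + 11x⁴ + 4x³ + 67x² + 59x + 30) ÷ lead(D) = −6x⁷ ÷ −x² = 6x⁵. Subtract (6x⁵)·D = −6x⁷ + 24x⁶ + 30x⁵. Remainder: −8x⁶ + 37x⁵ + 11x⁴ + 4x³ + 67x² + 59x + 30.
Step 2: lead(−8x⁶ + 37x⁵ + 11x⁴ + 4x³ + 67x² + 59x + 30) ÷ lead(D) = −8x⁶ ÷ −x² = 8x⁴. Subtract (8x⁴)·D = −8x⁶ + 32x⁵ + 40x⁴. Remainder: 5x⁵ − 29x⁴ + 4x³ + 67x² + 59x + 30.
Step 3: lead(5x⁵ − 29x⁴ + 4x³ + 67x² + 59x + 30) ÷ lead(D) = 5x⁵ ÷ −x² = −5x³. Subtract (−5x³)·D = 5x⁵ − 20x⁴ − 25x³. Remainder: −9x⁴ + 29x³ + 67x² + 59x + 30.
Step 4: lead(−9x⁴ + 29x³ + 67x² + 59x + 30) ÷ lead(D) = −9x⁴ ÷ −x² = 9x². Subtract (9x²)·D = −9x⁴ + 36x³ + 45x². Remainder: −7x³ + 22x² + 59x + 30.
Step 5: lead(−7x³ + 22x² + 59x + 30) ÷ lead(D) = −7x³ ÷ −x² = 7x. Subtract (7x)·D = −7x³ + 28x² + 35x. Remainder: −6x² + 24x + 30.
Step 6: lead(−6x² + 24x + 30) ÷ lead(D) = −6x² ÷ −x² = 6. Subtract (6)·D = −6x² + 24x + 30. Remainder: 0.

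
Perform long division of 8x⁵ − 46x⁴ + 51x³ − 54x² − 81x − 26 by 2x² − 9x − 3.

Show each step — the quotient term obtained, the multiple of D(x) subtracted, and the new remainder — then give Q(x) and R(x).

Step 1: lead(8x⁵ − 46x⁴ + 51x³ − 54x² − 81x − 26) ÷ lead(D) = 8x⁵ ÷ 2x² = 4x³. Subtract (4x³)·D = 8x⁵ − 36x⁴ − 12x³. Remainder: −10x⁴ + 63x³ − 54x² − 81x − 26.
Step 2: lead(−10x⁴ + 63x³ − 54x² − 81x − 26) ÷ lead(D) = −10x⁴ ÷ 2x² = −5x². Subtract (−5x²)·D = −10x⁴ + 45x³ + 15x². Remainder: 18x³ − 69x² − 81x − 26.
Step 3: lead(18x³ − 69x² − 81x − 26) ÷ lead(D) = 18x³ ÷ 2x² = 9x. Subtract (9x)·D = 18x³ − 81x² − 27x. Remainder: 12x² − 54x − 26.
Step 4: lead(12x² − 54x − 26) ÷ lead(D) = 12x² ÷ 2x² = 6. Subtract (6)·D = 12x² − 54x − 18. Remainder: −8.

Q(x) = 4x³ − 5x² + 9x + 6; R(x) = −8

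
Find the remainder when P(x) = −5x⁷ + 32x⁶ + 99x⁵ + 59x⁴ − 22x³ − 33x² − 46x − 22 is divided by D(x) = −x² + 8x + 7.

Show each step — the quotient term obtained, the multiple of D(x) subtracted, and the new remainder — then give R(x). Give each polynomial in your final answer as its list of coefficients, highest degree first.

R = [6]

Step 1: lead(−5x⁷ + 32x⁶ + 99x⁵ + 59x⁴ − 22x³ − 33x² − 46x − 22) ÷ lead(D) = −5x⁷ ÷ −x² = 5x⁵. Subtract (5x⁵)·D = −5x⁷ + 40x⁶ + 35x⁵. Remainder: −8x⁶ + 64x⁵ + 59x⁴ − 22x³ − 33x² − 46x − 22.
Step 2: lead(−8x⁶ + 64x⁵ + 59x⁴ − 22x³ − 33x² − 46x − 22) ÷ lead(D) = −8x⁶ ÷ −x² = 8x⁴. Subtract (8x⁴)·D = −8x⁶ + 64x⁵ + 56x⁴. Remainder: 3x⁴ − 22x³ − 33x² − 46x − 22.
Step 3: lead(3x⁴ − 22x³ − 33x² − 46x − 22) ÷ lead(D) = 3x⁴ ÷ −x² = −3x². Subtract (−3x²)·D = 3x⁴ − 24x³ − 21x². Remainder: 2x³ − 12x² − 46x − 22.
Step 4: lead(2x³ − 12x² − 46x − 22) ÷ lead(D) = 2x³ ÷ −x² = −2x. Subtract (−2x)·D = 2x³ − 16x² − 14x. Remainder: 4x² − 32x − 22.
Step 5: lead(4x² − 32x − 22) ÷ lead(D) = 4x² ÷ −x² = −4. Subtract (−4)·D = 4x² − 32x − 28. Remainder: 6.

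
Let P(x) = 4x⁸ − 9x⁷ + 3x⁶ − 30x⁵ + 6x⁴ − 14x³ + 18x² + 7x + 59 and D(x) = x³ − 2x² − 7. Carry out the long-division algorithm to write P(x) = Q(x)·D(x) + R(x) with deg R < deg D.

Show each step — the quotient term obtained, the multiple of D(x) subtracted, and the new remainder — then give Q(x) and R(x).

Step 1: lead(4x⁸ − 9x⁷ + 3x⁶ − 30x⁵ + 6x⁴ − 14x³ + 18x² + 7x + 59) ÷ lead(D) = 4x⁸ ÷ x³ = 4x⁵. Subtract (4x⁵)·D = 4x⁸ − 8x⁷ − 28x⁵. Remainder: −x⁷ + 3x⁶ − 2x⁵ + 6x⁴ − 14x³ + 18x² + 7x + 59.
Step 2: lead(−x⁷ + 3x⁶ − 2x⁵ + 6x⁴ − 14x³ + 18x² + 7x + 59) ÷ lead(D) = −x⁷ ÷ x³ = −x⁴. Subtract (−x⁴)·D = −x⁷ + 2x⁶ + 7x⁴. Remainder: x⁶ − 2x⁵ − x⁴ − 14x³ + 18x² + 7x + 59.
Step 3: lead(x⁶ − 2x⁵ − x⁴ − 14x³ + 18x² + 7x + 59) ÷ lead(D) = x⁶ ÷ x³ = x³. Subtract (x³)·D = x⁶ − 2x⁵ − 7x³. Remainder: −x⁴ − 7x³ + 18x² + 7x + 59.
Step 4: lead(−x⁴ − 7x³ + 18x² + 7x + 59) ÷ lead(D) = −x⁴ ÷ x³ = −x. Subtract (−x)·D = −x⁴ + 2x³ + 7x. Remainder: −9x³ + 18x² + 59.
Step 5: lead(−9x³ + 18x² + 59) ÷ lead(D) = −9x³ ÷ x³ = −9. Subtract (−9)·D = −9x³ + 18x² + 63. Remainder: −4.

Q(x) = 4x⁵ − x⁴ + x³ − x − 9; R(x) = −4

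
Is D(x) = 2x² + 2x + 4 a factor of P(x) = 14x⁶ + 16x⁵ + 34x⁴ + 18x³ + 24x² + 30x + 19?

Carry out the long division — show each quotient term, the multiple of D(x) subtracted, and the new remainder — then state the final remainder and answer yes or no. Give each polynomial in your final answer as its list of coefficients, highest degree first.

R = [4, 7], so D(x) is not a factor of P(x). no

Step 1: lead(14x⁶ + 16x⁵ + 34x⁴ + 18x³ + 24x² + 30x + 19) ÷ lead(D) = 14x⁶ ÷ 2x² = 7x⁴. Subtract (7x⁴)·D = 14x⁶ + 14x⁵ + 28x⁴. Remainder: 2x⁵ + 6x⁴ + 18x³ + 24x² + 30x + 19.
Step 2: lead(2x⁵ + 6x⁴ + 18x³ + 24x² + 30x + 19) ÷ lead(D) = 2x⁵ ÷ 2x² = x³. Subtract (x³)·D = 2x⁵ + 2x⁴ + 4x³. Remainder: 4x⁴ + 14x³ + 24x² + 30x + 19.
Step 3: lead(4x⁴ + 14x³ + 24x² + 30x + 19) ÷ lead(D) = 4x⁴ ÷ 2x² = 2x². Subtract (2x²)·D = 4x⁴ + 4x³ + 8x². Remainder: 10x³ + 16x² + 30x + 19.
Step 4: lead(10x³ + 16x² + 30x + 19) ÷ lead(D) = 10x³ ÷ 2x² = 5x. Subtract (5x)·D = 10x³ + 10x² + 20x. Remainder: 6x² + 10x + 19.
Step 5: lead(6x² + 10x + 19) ÷ lead(D) = 6x² ÷ 2x² = 3. Subtract (3)·D = 6x² + 6x + 12. Remainder: 4x + 7.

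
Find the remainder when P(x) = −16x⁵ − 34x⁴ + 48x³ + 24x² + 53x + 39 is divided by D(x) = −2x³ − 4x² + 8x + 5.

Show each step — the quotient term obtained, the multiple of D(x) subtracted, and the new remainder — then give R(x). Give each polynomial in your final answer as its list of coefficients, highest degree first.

R = [9]

Step 1: lead(−16x⁵ − 34x⁴ + 48x³ + 24x² + 53x + 39) ÷ lead(D) = −16x⁵ ÷ −2x³ = 8x². Subtract (8x²)·D = −16x⁵ − 32x⁴ + 64x³ + 40x². Remainder: −2x⁴ − 16x³ − 16x² + 53x + 39.
Step 2: lead(−2x⁴ − 16x³ − 16x² + 53x + 39) ÷ lead(D) = −2x⁴ ÷ −2x³ = x. Subtract (x)·D = −2x⁴ − 4x³ + 8x² + 5x. Remainder: −12x³ − 24x² + 48x + 39.
Step 3: lead(−12x³ − 24x² + 48x + 39) ÷ lead(D) = −12x³ ÷ −2x³ = 6. Subtract (6)·D = −12x³ − 24x² + 48x + 30. Remainder: 9.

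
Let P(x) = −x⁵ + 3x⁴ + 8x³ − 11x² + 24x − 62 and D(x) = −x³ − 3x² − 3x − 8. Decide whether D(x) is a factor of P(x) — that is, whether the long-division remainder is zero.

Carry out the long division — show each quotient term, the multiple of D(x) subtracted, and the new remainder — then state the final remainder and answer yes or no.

Step 1: lead(−x⁵ + 3x⁴ + 8x³ − 11x² + 24x − 62) ÷ lead(D) = −x⁵ ÷ −x³ = x². Subtract (x²)·D = −x⁵ − 3x⁴ − 3x³ − 8x². Remainder: 6x⁴ + 11x³ − 3x² + 24x − 62.
Step 2: lead(6x⁴ + 11x³ − 3x² + 24x − 62) ÷ lead(D) = 6x⁴ ÷ −x³ = −6x. Subtract (−6x)·D = 6x⁴ + 18x³ + 18x² + 48x. Remainder: −7x³ − 21x² − 24x − 62.
Step 3: lead(−7x³ − 21x² − 24x − 62) ÷ lead(D) = −7x³ ÷ −x³ = 7. Subtract (7)·D = −7x³ − 21x² − 21x − 56. Remainder: −3x − 6.

R(x) = −3x − 6, so D(x) is not a factor of P(x). no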